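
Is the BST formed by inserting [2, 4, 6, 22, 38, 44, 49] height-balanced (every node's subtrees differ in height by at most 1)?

Tree (level-order array): [2, None, 4, None, 6, None, 22, None, 38, None, 44, None, 49]
Definition: a tree is height-balanced if, at every node, |h(left) - h(right)| <= 1 (empty subtree has height -1).
Bottom-up per-node check:
  node 49: h_left=-1, h_right=-1, diff=0 [OK], height=0
  node 44: h_left=-1, h_right=0, diff=1 [OK], height=1
  node 38: h_left=-1, h_right=1, diff=2 [FAIL (|-1-1|=2 > 1)], height=2
  node 22: h_left=-1, h_right=2, diff=3 [FAIL (|-1-2|=3 > 1)], height=3
  node 6: h_left=-1, h_right=3, diff=4 [FAIL (|-1-3|=4 > 1)], height=4
  node 4: h_left=-1, h_right=4, diff=5 [FAIL (|-1-4|=5 > 1)], height=5
  node 2: h_left=-1, h_right=5, diff=6 [FAIL (|-1-5|=6 > 1)], height=6
Node 38 violates the condition: |-1 - 1| = 2 > 1.
Result: Not balanced


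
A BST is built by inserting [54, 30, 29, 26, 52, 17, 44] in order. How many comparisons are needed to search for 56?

Search path for 56: 54
Found: False
Comparisons: 1


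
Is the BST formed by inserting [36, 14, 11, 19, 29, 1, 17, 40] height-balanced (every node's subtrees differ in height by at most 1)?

Tree (level-order array): [36, 14, 40, 11, 19, None, None, 1, None, 17, 29]
Definition: a tree is height-balanced if, at every node, |h(left) - h(right)| <= 1 (empty subtree has height -1).
Bottom-up per-node check:
  node 1: h_left=-1, h_right=-1, diff=0 [OK], height=0
  node 11: h_left=0, h_right=-1, diff=1 [OK], height=1
  node 17: h_left=-1, h_right=-1, diff=0 [OK], height=0
  node 29: h_left=-1, h_right=-1, diff=0 [OK], height=0
  node 19: h_left=0, h_right=0, diff=0 [OK], height=1
  node 14: h_left=1, h_right=1, diff=0 [OK], height=2
  node 40: h_left=-1, h_right=-1, diff=0 [OK], height=0
  node 36: h_left=2, h_right=0, diff=2 [FAIL (|2-0|=2 > 1)], height=3
Node 36 violates the condition: |2 - 0| = 2 > 1.
Result: Not balanced


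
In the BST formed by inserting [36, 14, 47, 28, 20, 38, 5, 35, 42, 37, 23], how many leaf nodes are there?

Tree built from: [36, 14, 47, 28, 20, 38, 5, 35, 42, 37, 23]
Tree (level-order array): [36, 14, 47, 5, 28, 38, None, None, None, 20, 35, 37, 42, None, 23]
Rule: A leaf has 0 children.
Per-node child counts:
  node 36: 2 child(ren)
  node 14: 2 child(ren)
  node 5: 0 child(ren)
  node 28: 2 child(ren)
  node 20: 1 child(ren)
  node 23: 0 child(ren)
  node 35: 0 child(ren)
  node 47: 1 child(ren)
  node 38: 2 child(ren)
  node 37: 0 child(ren)
  node 42: 0 child(ren)
Matching nodes: [5, 23, 35, 37, 42]
Count of leaf nodes: 5


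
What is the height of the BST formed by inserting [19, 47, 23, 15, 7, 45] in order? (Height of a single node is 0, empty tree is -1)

Insertion order: [19, 47, 23, 15, 7, 45]
Tree (level-order array): [19, 15, 47, 7, None, 23, None, None, None, None, 45]
Compute height bottom-up (empty subtree = -1):
  height(7) = 1 + max(-1, -1) = 0
  height(15) = 1 + max(0, -1) = 1
  height(45) = 1 + max(-1, -1) = 0
  height(23) = 1 + max(-1, 0) = 1
  height(47) = 1 + max(1, -1) = 2
  height(19) = 1 + max(1, 2) = 3
Height = 3


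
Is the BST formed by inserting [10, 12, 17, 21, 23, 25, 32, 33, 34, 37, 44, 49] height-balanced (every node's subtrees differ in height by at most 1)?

Tree (level-order array): [10, None, 12, None, 17, None, 21, None, 23, None, 25, None, 32, None, 33, None, 34, None, 37, None, 44, None, 49]
Definition: a tree is height-balanced if, at every node, |h(left) - h(right)| <= 1 (empty subtree has height -1).
Bottom-up per-node check:
  node 49: h_left=-1, h_right=-1, diff=0 [OK], height=0
  node 44: h_left=-1, h_right=0, diff=1 [OK], height=1
  node 37: h_left=-1, h_right=1, diff=2 [FAIL (|-1-1|=2 > 1)], height=2
  node 34: h_left=-1, h_right=2, diff=3 [FAIL (|-1-2|=3 > 1)], height=3
  node 33: h_left=-1, h_right=3, diff=4 [FAIL (|-1-3|=4 > 1)], height=4
  node 32: h_left=-1, h_right=4, diff=5 [FAIL (|-1-4|=5 > 1)], height=5
  node 25: h_left=-1, h_right=5, diff=6 [FAIL (|-1-5|=6 > 1)], height=6
  node 23: h_left=-1, h_right=6, diff=7 [FAIL (|-1-6|=7 > 1)], height=7
  node 21: h_left=-1, h_right=7, diff=8 [FAIL (|-1-7|=8 > 1)], height=8
  node 17: h_left=-1, h_right=8, diff=9 [FAIL (|-1-8|=9 > 1)], height=9
  node 12: h_left=-1, h_right=9, diff=10 [FAIL (|-1-9|=10 > 1)], height=10
  node 10: h_left=-1, h_right=10, diff=11 [FAIL (|-1-10|=11 > 1)], height=11
Node 37 violates the condition: |-1 - 1| = 2 > 1.
Result: Not balanced


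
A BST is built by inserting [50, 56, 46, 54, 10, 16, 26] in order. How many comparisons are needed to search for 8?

Search path for 8: 50 -> 46 -> 10
Found: False
Comparisons: 3


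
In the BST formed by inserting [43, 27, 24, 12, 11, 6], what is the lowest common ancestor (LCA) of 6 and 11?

Tree insertion order: [43, 27, 24, 12, 11, 6]
Tree (level-order array): [43, 27, None, 24, None, 12, None, 11, None, 6]
In a BST, the LCA of p=6, q=11 is the first node v on the
root-to-leaf path with p <= v <= q (go left if both < v, right if both > v).
Walk from root:
  at 43: both 6 and 11 < 43, go left
  at 27: both 6 and 11 < 27, go left
  at 24: both 6 and 11 < 24, go left
  at 12: both 6 and 11 < 12, go left
  at 11: 6 <= 11 <= 11, this is the LCA
LCA = 11


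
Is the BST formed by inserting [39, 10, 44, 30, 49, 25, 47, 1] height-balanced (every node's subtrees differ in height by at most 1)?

Tree (level-order array): [39, 10, 44, 1, 30, None, 49, None, None, 25, None, 47]
Definition: a tree is height-balanced if, at every node, |h(left) - h(right)| <= 1 (empty subtree has height -1).
Bottom-up per-node check:
  node 1: h_left=-1, h_right=-1, diff=0 [OK], height=0
  node 25: h_left=-1, h_right=-1, diff=0 [OK], height=0
  node 30: h_left=0, h_right=-1, diff=1 [OK], height=1
  node 10: h_left=0, h_right=1, diff=1 [OK], height=2
  node 47: h_left=-1, h_right=-1, diff=0 [OK], height=0
  node 49: h_left=0, h_right=-1, diff=1 [OK], height=1
  node 44: h_left=-1, h_right=1, diff=2 [FAIL (|-1-1|=2 > 1)], height=2
  node 39: h_left=2, h_right=2, diff=0 [OK], height=3
Node 44 violates the condition: |-1 - 1| = 2 > 1.
Result: Not balanced


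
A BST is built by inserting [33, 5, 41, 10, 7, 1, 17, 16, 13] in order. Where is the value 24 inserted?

Starting tree (level order): [33, 5, 41, 1, 10, None, None, None, None, 7, 17, None, None, 16, None, 13]
Insertion path: 33 -> 5 -> 10 -> 17
Result: insert 24 as right child of 17
Final tree (level order): [33, 5, 41, 1, 10, None, None, None, None, 7, 17, None, None, 16, 24, 13]


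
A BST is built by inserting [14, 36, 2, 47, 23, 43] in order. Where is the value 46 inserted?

Starting tree (level order): [14, 2, 36, None, None, 23, 47, None, None, 43]
Insertion path: 14 -> 36 -> 47 -> 43
Result: insert 46 as right child of 43
Final tree (level order): [14, 2, 36, None, None, 23, 47, None, None, 43, None, None, 46]


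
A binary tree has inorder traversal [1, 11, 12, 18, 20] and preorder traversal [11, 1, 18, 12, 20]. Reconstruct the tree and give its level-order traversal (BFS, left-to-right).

Inorder:  [1, 11, 12, 18, 20]
Preorder: [11, 1, 18, 12, 20]
Algorithm: preorder visits root first, so consume preorder in order;
for each root, split the current inorder slice at that value into
left-subtree inorder and right-subtree inorder, then recurse.
Recursive splits:
  root=11; inorder splits into left=[1], right=[12, 18, 20]
  root=1; inorder splits into left=[], right=[]
  root=18; inorder splits into left=[12], right=[20]
  root=12; inorder splits into left=[], right=[]
  root=20; inorder splits into left=[], right=[]
Reconstructed level-order: [11, 1, 18, 12, 20]


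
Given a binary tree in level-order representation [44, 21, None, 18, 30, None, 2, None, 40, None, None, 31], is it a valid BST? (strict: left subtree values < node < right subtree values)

Level-order array: [44, 21, None, 18, 30, None, 2, None, 40, None, None, 31]
Validate using subtree bounds (lo, hi): at each node, require lo < value < hi,
then recurse left with hi=value and right with lo=value.
Preorder trace (stopping at first violation):
  at node 44 with bounds (-inf, +inf): OK
  at node 21 with bounds (-inf, 44): OK
  at node 18 with bounds (-inf, 21): OK
  at node 2 with bounds (18, 21): VIOLATION
Node 2 violates its bound: not (18 < 2 < 21).
Result: Not a valid BST


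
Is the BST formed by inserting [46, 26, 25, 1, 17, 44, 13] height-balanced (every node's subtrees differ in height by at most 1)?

Tree (level-order array): [46, 26, None, 25, 44, 1, None, None, None, None, 17, 13]
Definition: a tree is height-balanced if, at every node, |h(left) - h(right)| <= 1 (empty subtree has height -1).
Bottom-up per-node check:
  node 13: h_left=-1, h_right=-1, diff=0 [OK], height=0
  node 17: h_left=0, h_right=-1, diff=1 [OK], height=1
  node 1: h_left=-1, h_right=1, diff=2 [FAIL (|-1-1|=2 > 1)], height=2
  node 25: h_left=2, h_right=-1, diff=3 [FAIL (|2--1|=3 > 1)], height=3
  node 44: h_left=-1, h_right=-1, diff=0 [OK], height=0
  node 26: h_left=3, h_right=0, diff=3 [FAIL (|3-0|=3 > 1)], height=4
  node 46: h_left=4, h_right=-1, diff=5 [FAIL (|4--1|=5 > 1)], height=5
Node 1 violates the condition: |-1 - 1| = 2 > 1.
Result: Not balanced


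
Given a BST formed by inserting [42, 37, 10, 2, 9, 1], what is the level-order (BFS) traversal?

Tree insertion order: [42, 37, 10, 2, 9, 1]
Tree (level-order array): [42, 37, None, 10, None, 2, None, 1, 9]
BFS from the root, enqueuing left then right child of each popped node:
  queue [42] -> pop 42, enqueue [37], visited so far: [42]
  queue [37] -> pop 37, enqueue [10], visited so far: [42, 37]
  queue [10] -> pop 10, enqueue [2], visited so far: [42, 37, 10]
  queue [2] -> pop 2, enqueue [1, 9], visited so far: [42, 37, 10, 2]
  queue [1, 9] -> pop 1, enqueue [none], visited so far: [42, 37, 10, 2, 1]
  queue [9] -> pop 9, enqueue [none], visited so far: [42, 37, 10, 2, 1, 9]
Result: [42, 37, 10, 2, 1, 9]


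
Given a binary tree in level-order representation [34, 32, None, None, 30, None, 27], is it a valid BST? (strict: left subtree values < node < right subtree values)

Level-order array: [34, 32, None, None, 30, None, 27]
Validate using subtree bounds (lo, hi): at each node, require lo < value < hi,
then recurse left with hi=value and right with lo=value.
Preorder trace (stopping at first violation):
  at node 34 with bounds (-inf, +inf): OK
  at node 32 with bounds (-inf, 34): OK
  at node 30 with bounds (32, 34): VIOLATION
Node 30 violates its bound: not (32 < 30 < 34).
Result: Not a valid BST


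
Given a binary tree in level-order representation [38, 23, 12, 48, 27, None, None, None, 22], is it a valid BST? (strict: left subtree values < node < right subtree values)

Level-order array: [38, 23, 12, 48, 27, None, None, None, 22]
Validate using subtree bounds (lo, hi): at each node, require lo < value < hi,
then recurse left with hi=value and right with lo=value.
Preorder trace (stopping at first violation):
  at node 38 with bounds (-inf, +inf): OK
  at node 23 with bounds (-inf, 38): OK
  at node 48 with bounds (-inf, 23): VIOLATION
Node 48 violates its bound: not (-inf < 48 < 23).
Result: Not a valid BST


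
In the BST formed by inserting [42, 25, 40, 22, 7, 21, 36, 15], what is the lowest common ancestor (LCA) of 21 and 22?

Tree insertion order: [42, 25, 40, 22, 7, 21, 36, 15]
Tree (level-order array): [42, 25, None, 22, 40, 7, None, 36, None, None, 21, None, None, 15]
In a BST, the LCA of p=21, q=22 is the first node v on the
root-to-leaf path with p <= v <= q (go left if both < v, right if both > v).
Walk from root:
  at 42: both 21 and 22 < 42, go left
  at 25: both 21 and 22 < 25, go left
  at 22: 21 <= 22 <= 22, this is the LCA
LCA = 22


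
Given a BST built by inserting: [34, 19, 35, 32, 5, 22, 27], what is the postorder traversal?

Tree insertion order: [34, 19, 35, 32, 5, 22, 27]
Tree (level-order array): [34, 19, 35, 5, 32, None, None, None, None, 22, None, None, 27]
Postorder traversal: [5, 27, 22, 32, 19, 35, 34]


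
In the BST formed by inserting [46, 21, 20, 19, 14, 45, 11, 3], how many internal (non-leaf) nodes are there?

Tree built from: [46, 21, 20, 19, 14, 45, 11, 3]
Tree (level-order array): [46, 21, None, 20, 45, 19, None, None, None, 14, None, 11, None, 3]
Rule: An internal node has at least one child.
Per-node child counts:
  node 46: 1 child(ren)
  node 21: 2 child(ren)
  node 20: 1 child(ren)
  node 19: 1 child(ren)
  node 14: 1 child(ren)
  node 11: 1 child(ren)
  node 3: 0 child(ren)
  node 45: 0 child(ren)
Matching nodes: [46, 21, 20, 19, 14, 11]
Count of internal (non-leaf) nodes: 6


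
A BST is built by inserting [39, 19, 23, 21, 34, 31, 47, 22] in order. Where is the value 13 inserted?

Starting tree (level order): [39, 19, 47, None, 23, None, None, 21, 34, None, 22, 31]
Insertion path: 39 -> 19
Result: insert 13 as left child of 19
Final tree (level order): [39, 19, 47, 13, 23, None, None, None, None, 21, 34, None, 22, 31]


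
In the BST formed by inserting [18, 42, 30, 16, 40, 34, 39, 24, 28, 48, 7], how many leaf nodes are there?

Tree built from: [18, 42, 30, 16, 40, 34, 39, 24, 28, 48, 7]
Tree (level-order array): [18, 16, 42, 7, None, 30, 48, None, None, 24, 40, None, None, None, 28, 34, None, None, None, None, 39]
Rule: A leaf has 0 children.
Per-node child counts:
  node 18: 2 child(ren)
  node 16: 1 child(ren)
  node 7: 0 child(ren)
  node 42: 2 child(ren)
  node 30: 2 child(ren)
  node 24: 1 child(ren)
  node 28: 0 child(ren)
  node 40: 1 child(ren)
  node 34: 1 child(ren)
  node 39: 0 child(ren)
  node 48: 0 child(ren)
Matching nodes: [7, 28, 39, 48]
Count of leaf nodes: 4


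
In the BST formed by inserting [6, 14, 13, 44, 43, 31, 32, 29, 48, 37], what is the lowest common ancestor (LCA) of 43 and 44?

Tree insertion order: [6, 14, 13, 44, 43, 31, 32, 29, 48, 37]
Tree (level-order array): [6, None, 14, 13, 44, None, None, 43, 48, 31, None, None, None, 29, 32, None, None, None, 37]
In a BST, the LCA of p=43, q=44 is the first node v on the
root-to-leaf path with p <= v <= q (go left if both < v, right if both > v).
Walk from root:
  at 6: both 43 and 44 > 6, go right
  at 14: both 43 and 44 > 14, go right
  at 44: 43 <= 44 <= 44, this is the LCA
LCA = 44


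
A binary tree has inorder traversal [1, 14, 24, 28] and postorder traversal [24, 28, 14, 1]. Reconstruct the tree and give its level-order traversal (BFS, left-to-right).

Inorder:   [1, 14, 24, 28]
Postorder: [24, 28, 14, 1]
Algorithm: postorder visits root last, so walk postorder right-to-left;
each value is the root of the current inorder slice — split it at that
value, recurse on the right subtree first, then the left.
Recursive splits:
  root=1; inorder splits into left=[], right=[14, 24, 28]
  root=14; inorder splits into left=[], right=[24, 28]
  root=28; inorder splits into left=[24], right=[]
  root=24; inorder splits into left=[], right=[]
Reconstructed level-order: [1, 14, 28, 24]


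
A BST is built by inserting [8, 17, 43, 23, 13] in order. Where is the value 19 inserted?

Starting tree (level order): [8, None, 17, 13, 43, None, None, 23]
Insertion path: 8 -> 17 -> 43 -> 23
Result: insert 19 as left child of 23
Final tree (level order): [8, None, 17, 13, 43, None, None, 23, None, 19]


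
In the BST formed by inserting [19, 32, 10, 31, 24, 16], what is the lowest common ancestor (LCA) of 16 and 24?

Tree insertion order: [19, 32, 10, 31, 24, 16]
Tree (level-order array): [19, 10, 32, None, 16, 31, None, None, None, 24]
In a BST, the LCA of p=16, q=24 is the first node v on the
root-to-leaf path with p <= v <= q (go left if both < v, right if both > v).
Walk from root:
  at 19: 16 <= 19 <= 24, this is the LCA
LCA = 19


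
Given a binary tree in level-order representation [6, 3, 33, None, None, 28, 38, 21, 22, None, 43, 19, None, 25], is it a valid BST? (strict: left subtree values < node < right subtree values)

Level-order array: [6, 3, 33, None, None, 28, 38, 21, 22, None, 43, 19, None, 25]
Validate using subtree bounds (lo, hi): at each node, require lo < value < hi,
then recurse left with hi=value and right with lo=value.
Preorder trace (stopping at first violation):
  at node 6 with bounds (-inf, +inf): OK
  at node 3 with bounds (-inf, 6): OK
  at node 33 with bounds (6, +inf): OK
  at node 28 with bounds (6, 33): OK
  at node 21 with bounds (6, 28): OK
  at node 19 with bounds (6, 21): OK
  at node 22 with bounds (28, 33): VIOLATION
Node 22 violates its bound: not (28 < 22 < 33).
Result: Not a valid BST


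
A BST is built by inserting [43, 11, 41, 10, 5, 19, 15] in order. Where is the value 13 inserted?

Starting tree (level order): [43, 11, None, 10, 41, 5, None, 19, None, None, None, 15]
Insertion path: 43 -> 11 -> 41 -> 19 -> 15
Result: insert 13 as left child of 15
Final tree (level order): [43, 11, None, 10, 41, 5, None, 19, None, None, None, 15, None, 13]


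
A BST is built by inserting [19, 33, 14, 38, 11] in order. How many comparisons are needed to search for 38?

Search path for 38: 19 -> 33 -> 38
Found: True
Comparisons: 3


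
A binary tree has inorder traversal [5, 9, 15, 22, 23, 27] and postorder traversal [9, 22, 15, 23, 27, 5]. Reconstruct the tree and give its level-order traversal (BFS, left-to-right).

Inorder:   [5, 9, 15, 22, 23, 27]
Postorder: [9, 22, 15, 23, 27, 5]
Algorithm: postorder visits root last, so walk postorder right-to-left;
each value is the root of the current inorder slice — split it at that
value, recurse on the right subtree first, then the left.
Recursive splits:
  root=5; inorder splits into left=[], right=[9, 15, 22, 23, 27]
  root=27; inorder splits into left=[9, 15, 22, 23], right=[]
  root=23; inorder splits into left=[9, 15, 22], right=[]
  root=15; inorder splits into left=[9], right=[22]
  root=22; inorder splits into left=[], right=[]
  root=9; inorder splits into left=[], right=[]
Reconstructed level-order: [5, 27, 23, 15, 9, 22]


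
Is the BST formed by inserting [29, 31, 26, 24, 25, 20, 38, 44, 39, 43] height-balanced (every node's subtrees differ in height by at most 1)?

Tree (level-order array): [29, 26, 31, 24, None, None, 38, 20, 25, None, 44, None, None, None, None, 39, None, None, 43]
Definition: a tree is height-balanced if, at every node, |h(left) - h(right)| <= 1 (empty subtree has height -1).
Bottom-up per-node check:
  node 20: h_left=-1, h_right=-1, diff=0 [OK], height=0
  node 25: h_left=-1, h_right=-1, diff=0 [OK], height=0
  node 24: h_left=0, h_right=0, diff=0 [OK], height=1
  node 26: h_left=1, h_right=-1, diff=2 [FAIL (|1--1|=2 > 1)], height=2
  node 43: h_left=-1, h_right=-1, diff=0 [OK], height=0
  node 39: h_left=-1, h_right=0, diff=1 [OK], height=1
  node 44: h_left=1, h_right=-1, diff=2 [FAIL (|1--1|=2 > 1)], height=2
  node 38: h_left=-1, h_right=2, diff=3 [FAIL (|-1-2|=3 > 1)], height=3
  node 31: h_left=-1, h_right=3, diff=4 [FAIL (|-1-3|=4 > 1)], height=4
  node 29: h_left=2, h_right=4, diff=2 [FAIL (|2-4|=2 > 1)], height=5
Node 26 violates the condition: |1 - -1| = 2 > 1.
Result: Not balanced


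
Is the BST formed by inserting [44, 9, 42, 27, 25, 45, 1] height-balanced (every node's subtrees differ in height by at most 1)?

Tree (level-order array): [44, 9, 45, 1, 42, None, None, None, None, 27, None, 25]
Definition: a tree is height-balanced if, at every node, |h(left) - h(right)| <= 1 (empty subtree has height -1).
Bottom-up per-node check:
  node 1: h_left=-1, h_right=-1, diff=0 [OK], height=0
  node 25: h_left=-1, h_right=-1, diff=0 [OK], height=0
  node 27: h_left=0, h_right=-1, diff=1 [OK], height=1
  node 42: h_left=1, h_right=-1, diff=2 [FAIL (|1--1|=2 > 1)], height=2
  node 9: h_left=0, h_right=2, diff=2 [FAIL (|0-2|=2 > 1)], height=3
  node 45: h_left=-1, h_right=-1, diff=0 [OK], height=0
  node 44: h_left=3, h_right=0, diff=3 [FAIL (|3-0|=3 > 1)], height=4
Node 42 violates the condition: |1 - -1| = 2 > 1.
Result: Not balanced


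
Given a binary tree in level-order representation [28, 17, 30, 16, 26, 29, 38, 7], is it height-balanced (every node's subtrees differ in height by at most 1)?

Tree (level-order array): [28, 17, 30, 16, 26, 29, 38, 7]
Definition: a tree is height-balanced if, at every node, |h(left) - h(right)| <= 1 (empty subtree has height -1).
Bottom-up per-node check:
  node 7: h_left=-1, h_right=-1, diff=0 [OK], height=0
  node 16: h_left=0, h_right=-1, diff=1 [OK], height=1
  node 26: h_left=-1, h_right=-1, diff=0 [OK], height=0
  node 17: h_left=1, h_right=0, diff=1 [OK], height=2
  node 29: h_left=-1, h_right=-1, diff=0 [OK], height=0
  node 38: h_left=-1, h_right=-1, diff=0 [OK], height=0
  node 30: h_left=0, h_right=0, diff=0 [OK], height=1
  node 28: h_left=2, h_right=1, diff=1 [OK], height=3
All nodes satisfy the balance condition.
Result: Balanced


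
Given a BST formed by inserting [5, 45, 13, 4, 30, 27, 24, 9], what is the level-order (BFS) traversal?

Tree insertion order: [5, 45, 13, 4, 30, 27, 24, 9]
Tree (level-order array): [5, 4, 45, None, None, 13, None, 9, 30, None, None, 27, None, 24]
BFS from the root, enqueuing left then right child of each popped node:
  queue [5] -> pop 5, enqueue [4, 45], visited so far: [5]
  queue [4, 45] -> pop 4, enqueue [none], visited so far: [5, 4]
  queue [45] -> pop 45, enqueue [13], visited so far: [5, 4, 45]
  queue [13] -> pop 13, enqueue [9, 30], visited so far: [5, 4, 45, 13]
  queue [9, 30] -> pop 9, enqueue [none], visited so far: [5, 4, 45, 13, 9]
  queue [30] -> pop 30, enqueue [27], visited so far: [5, 4, 45, 13, 9, 30]
  queue [27] -> pop 27, enqueue [24], visited so far: [5, 4, 45, 13, 9, 30, 27]
  queue [24] -> pop 24, enqueue [none], visited so far: [5, 4, 45, 13, 9, 30, 27, 24]
Result: [5, 4, 45, 13, 9, 30, 27, 24]


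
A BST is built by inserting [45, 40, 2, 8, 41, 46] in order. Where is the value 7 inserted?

Starting tree (level order): [45, 40, 46, 2, 41, None, None, None, 8]
Insertion path: 45 -> 40 -> 2 -> 8
Result: insert 7 as left child of 8
Final tree (level order): [45, 40, 46, 2, 41, None, None, None, 8, None, None, 7]


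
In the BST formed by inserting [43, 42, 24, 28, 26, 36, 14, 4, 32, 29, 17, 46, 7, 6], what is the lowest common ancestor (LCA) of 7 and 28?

Tree insertion order: [43, 42, 24, 28, 26, 36, 14, 4, 32, 29, 17, 46, 7, 6]
Tree (level-order array): [43, 42, 46, 24, None, None, None, 14, 28, 4, 17, 26, 36, None, 7, None, None, None, None, 32, None, 6, None, 29]
In a BST, the LCA of p=7, q=28 is the first node v on the
root-to-leaf path with p <= v <= q (go left if both < v, right if both > v).
Walk from root:
  at 43: both 7 and 28 < 43, go left
  at 42: both 7 and 28 < 42, go left
  at 24: 7 <= 24 <= 28, this is the LCA
LCA = 24


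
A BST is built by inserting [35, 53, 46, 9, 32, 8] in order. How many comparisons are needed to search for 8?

Search path for 8: 35 -> 9 -> 8
Found: True
Comparisons: 3


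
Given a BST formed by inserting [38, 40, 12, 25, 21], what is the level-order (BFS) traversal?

Tree insertion order: [38, 40, 12, 25, 21]
Tree (level-order array): [38, 12, 40, None, 25, None, None, 21]
BFS from the root, enqueuing left then right child of each popped node:
  queue [38] -> pop 38, enqueue [12, 40], visited so far: [38]
  queue [12, 40] -> pop 12, enqueue [25], visited so far: [38, 12]
  queue [40, 25] -> pop 40, enqueue [none], visited so far: [38, 12, 40]
  queue [25] -> pop 25, enqueue [21], visited so far: [38, 12, 40, 25]
  queue [21] -> pop 21, enqueue [none], visited so far: [38, 12, 40, 25, 21]
Result: [38, 12, 40, 25, 21]


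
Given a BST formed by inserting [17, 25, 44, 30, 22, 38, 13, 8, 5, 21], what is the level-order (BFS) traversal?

Tree insertion order: [17, 25, 44, 30, 22, 38, 13, 8, 5, 21]
Tree (level-order array): [17, 13, 25, 8, None, 22, 44, 5, None, 21, None, 30, None, None, None, None, None, None, 38]
BFS from the root, enqueuing left then right child of each popped node:
  queue [17] -> pop 17, enqueue [13, 25], visited so far: [17]
  queue [13, 25] -> pop 13, enqueue [8], visited so far: [17, 13]
  queue [25, 8] -> pop 25, enqueue [22, 44], visited so far: [17, 13, 25]
  queue [8, 22, 44] -> pop 8, enqueue [5], visited so far: [17, 13, 25, 8]
  queue [22, 44, 5] -> pop 22, enqueue [21], visited so far: [17, 13, 25, 8, 22]
  queue [44, 5, 21] -> pop 44, enqueue [30], visited so far: [17, 13, 25, 8, 22, 44]
  queue [5, 21, 30] -> pop 5, enqueue [none], visited so far: [17, 13, 25, 8, 22, 44, 5]
  queue [21, 30] -> pop 21, enqueue [none], visited so far: [17, 13, 25, 8, 22, 44, 5, 21]
  queue [30] -> pop 30, enqueue [38], visited so far: [17, 13, 25, 8, 22, 44, 5, 21, 30]
  queue [38] -> pop 38, enqueue [none], visited so far: [17, 13, 25, 8, 22, 44, 5, 21, 30, 38]
Result: [17, 13, 25, 8, 22, 44, 5, 21, 30, 38]


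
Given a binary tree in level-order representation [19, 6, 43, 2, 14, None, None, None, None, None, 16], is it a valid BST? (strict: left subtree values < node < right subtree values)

Level-order array: [19, 6, 43, 2, 14, None, None, None, None, None, 16]
Validate using subtree bounds (lo, hi): at each node, require lo < value < hi,
then recurse left with hi=value and right with lo=value.
Preorder trace (stopping at first violation):
  at node 19 with bounds (-inf, +inf): OK
  at node 6 with bounds (-inf, 19): OK
  at node 2 with bounds (-inf, 6): OK
  at node 14 with bounds (6, 19): OK
  at node 16 with bounds (14, 19): OK
  at node 43 with bounds (19, +inf): OK
No violation found at any node.
Result: Valid BST


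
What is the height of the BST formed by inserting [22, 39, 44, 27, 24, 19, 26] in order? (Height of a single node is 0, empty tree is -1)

Insertion order: [22, 39, 44, 27, 24, 19, 26]
Tree (level-order array): [22, 19, 39, None, None, 27, 44, 24, None, None, None, None, 26]
Compute height bottom-up (empty subtree = -1):
  height(19) = 1 + max(-1, -1) = 0
  height(26) = 1 + max(-1, -1) = 0
  height(24) = 1 + max(-1, 0) = 1
  height(27) = 1 + max(1, -1) = 2
  height(44) = 1 + max(-1, -1) = 0
  height(39) = 1 + max(2, 0) = 3
  height(22) = 1 + max(0, 3) = 4
Height = 4


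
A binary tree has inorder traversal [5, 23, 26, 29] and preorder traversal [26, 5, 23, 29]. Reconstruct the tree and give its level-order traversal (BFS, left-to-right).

Inorder:  [5, 23, 26, 29]
Preorder: [26, 5, 23, 29]
Algorithm: preorder visits root first, so consume preorder in order;
for each root, split the current inorder slice at that value into
left-subtree inorder and right-subtree inorder, then recurse.
Recursive splits:
  root=26; inorder splits into left=[5, 23], right=[29]
  root=5; inorder splits into left=[], right=[23]
  root=23; inorder splits into left=[], right=[]
  root=29; inorder splits into left=[], right=[]
Reconstructed level-order: [26, 5, 29, 23]


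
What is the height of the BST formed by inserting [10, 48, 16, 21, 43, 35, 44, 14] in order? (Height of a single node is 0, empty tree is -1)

Insertion order: [10, 48, 16, 21, 43, 35, 44, 14]
Tree (level-order array): [10, None, 48, 16, None, 14, 21, None, None, None, 43, 35, 44]
Compute height bottom-up (empty subtree = -1):
  height(14) = 1 + max(-1, -1) = 0
  height(35) = 1 + max(-1, -1) = 0
  height(44) = 1 + max(-1, -1) = 0
  height(43) = 1 + max(0, 0) = 1
  height(21) = 1 + max(-1, 1) = 2
  height(16) = 1 + max(0, 2) = 3
  height(48) = 1 + max(3, -1) = 4
  height(10) = 1 + max(-1, 4) = 5
Height = 5


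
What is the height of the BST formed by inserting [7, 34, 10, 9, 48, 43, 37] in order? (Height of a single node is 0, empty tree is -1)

Insertion order: [7, 34, 10, 9, 48, 43, 37]
Tree (level-order array): [7, None, 34, 10, 48, 9, None, 43, None, None, None, 37]
Compute height bottom-up (empty subtree = -1):
  height(9) = 1 + max(-1, -1) = 0
  height(10) = 1 + max(0, -1) = 1
  height(37) = 1 + max(-1, -1) = 0
  height(43) = 1 + max(0, -1) = 1
  height(48) = 1 + max(1, -1) = 2
  height(34) = 1 + max(1, 2) = 3
  height(7) = 1 + max(-1, 3) = 4
Height = 4


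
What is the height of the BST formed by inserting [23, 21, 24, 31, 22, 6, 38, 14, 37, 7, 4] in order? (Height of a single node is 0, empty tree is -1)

Insertion order: [23, 21, 24, 31, 22, 6, 38, 14, 37, 7, 4]
Tree (level-order array): [23, 21, 24, 6, 22, None, 31, 4, 14, None, None, None, 38, None, None, 7, None, 37]
Compute height bottom-up (empty subtree = -1):
  height(4) = 1 + max(-1, -1) = 0
  height(7) = 1 + max(-1, -1) = 0
  height(14) = 1 + max(0, -1) = 1
  height(6) = 1 + max(0, 1) = 2
  height(22) = 1 + max(-1, -1) = 0
  height(21) = 1 + max(2, 0) = 3
  height(37) = 1 + max(-1, -1) = 0
  height(38) = 1 + max(0, -1) = 1
  height(31) = 1 + max(-1, 1) = 2
  height(24) = 1 + max(-1, 2) = 3
  height(23) = 1 + max(3, 3) = 4
Height = 4


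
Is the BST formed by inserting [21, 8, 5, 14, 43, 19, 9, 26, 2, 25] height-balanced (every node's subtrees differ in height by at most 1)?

Tree (level-order array): [21, 8, 43, 5, 14, 26, None, 2, None, 9, 19, 25]
Definition: a tree is height-balanced if, at every node, |h(left) - h(right)| <= 1 (empty subtree has height -1).
Bottom-up per-node check:
  node 2: h_left=-1, h_right=-1, diff=0 [OK], height=0
  node 5: h_left=0, h_right=-1, diff=1 [OK], height=1
  node 9: h_left=-1, h_right=-1, diff=0 [OK], height=0
  node 19: h_left=-1, h_right=-1, diff=0 [OK], height=0
  node 14: h_left=0, h_right=0, diff=0 [OK], height=1
  node 8: h_left=1, h_right=1, diff=0 [OK], height=2
  node 25: h_left=-1, h_right=-1, diff=0 [OK], height=0
  node 26: h_left=0, h_right=-1, diff=1 [OK], height=1
  node 43: h_left=1, h_right=-1, diff=2 [FAIL (|1--1|=2 > 1)], height=2
  node 21: h_left=2, h_right=2, diff=0 [OK], height=3
Node 43 violates the condition: |1 - -1| = 2 > 1.
Result: Not balanced


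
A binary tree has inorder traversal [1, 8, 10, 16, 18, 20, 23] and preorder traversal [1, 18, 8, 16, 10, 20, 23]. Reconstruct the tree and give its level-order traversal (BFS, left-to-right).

Inorder:  [1, 8, 10, 16, 18, 20, 23]
Preorder: [1, 18, 8, 16, 10, 20, 23]
Algorithm: preorder visits root first, so consume preorder in order;
for each root, split the current inorder slice at that value into
left-subtree inorder and right-subtree inorder, then recurse.
Recursive splits:
  root=1; inorder splits into left=[], right=[8, 10, 16, 18, 20, 23]
  root=18; inorder splits into left=[8, 10, 16], right=[20, 23]
  root=8; inorder splits into left=[], right=[10, 16]
  root=16; inorder splits into left=[10], right=[]
  root=10; inorder splits into left=[], right=[]
  root=20; inorder splits into left=[], right=[23]
  root=23; inorder splits into left=[], right=[]
Reconstructed level-order: [1, 18, 8, 20, 16, 23, 10]


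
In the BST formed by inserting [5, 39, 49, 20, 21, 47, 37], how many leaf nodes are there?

Tree built from: [5, 39, 49, 20, 21, 47, 37]
Tree (level-order array): [5, None, 39, 20, 49, None, 21, 47, None, None, 37]
Rule: A leaf has 0 children.
Per-node child counts:
  node 5: 1 child(ren)
  node 39: 2 child(ren)
  node 20: 1 child(ren)
  node 21: 1 child(ren)
  node 37: 0 child(ren)
  node 49: 1 child(ren)
  node 47: 0 child(ren)
Matching nodes: [37, 47]
Count of leaf nodes: 2


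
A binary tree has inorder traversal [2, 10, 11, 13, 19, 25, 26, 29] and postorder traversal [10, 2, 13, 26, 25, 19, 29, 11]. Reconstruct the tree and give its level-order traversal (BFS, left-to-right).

Inorder:   [2, 10, 11, 13, 19, 25, 26, 29]
Postorder: [10, 2, 13, 26, 25, 19, 29, 11]
Algorithm: postorder visits root last, so walk postorder right-to-left;
each value is the root of the current inorder slice — split it at that
value, recurse on the right subtree first, then the left.
Recursive splits:
  root=11; inorder splits into left=[2, 10], right=[13, 19, 25, 26, 29]
  root=29; inorder splits into left=[13, 19, 25, 26], right=[]
  root=19; inorder splits into left=[13], right=[25, 26]
  root=25; inorder splits into left=[], right=[26]
  root=26; inorder splits into left=[], right=[]
  root=13; inorder splits into left=[], right=[]
  root=2; inorder splits into left=[], right=[10]
  root=10; inorder splits into left=[], right=[]
Reconstructed level-order: [11, 2, 29, 10, 19, 13, 25, 26]


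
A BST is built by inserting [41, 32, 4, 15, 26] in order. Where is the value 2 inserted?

Starting tree (level order): [41, 32, None, 4, None, None, 15, None, 26]
Insertion path: 41 -> 32 -> 4
Result: insert 2 as left child of 4
Final tree (level order): [41, 32, None, 4, None, 2, 15, None, None, None, 26]


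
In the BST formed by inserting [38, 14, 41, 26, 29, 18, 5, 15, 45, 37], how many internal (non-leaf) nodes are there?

Tree built from: [38, 14, 41, 26, 29, 18, 5, 15, 45, 37]
Tree (level-order array): [38, 14, 41, 5, 26, None, 45, None, None, 18, 29, None, None, 15, None, None, 37]
Rule: An internal node has at least one child.
Per-node child counts:
  node 38: 2 child(ren)
  node 14: 2 child(ren)
  node 5: 0 child(ren)
  node 26: 2 child(ren)
  node 18: 1 child(ren)
  node 15: 0 child(ren)
  node 29: 1 child(ren)
  node 37: 0 child(ren)
  node 41: 1 child(ren)
  node 45: 0 child(ren)
Matching nodes: [38, 14, 26, 18, 29, 41]
Count of internal (non-leaf) nodes: 6


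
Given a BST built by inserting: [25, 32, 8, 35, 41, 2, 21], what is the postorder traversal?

Tree insertion order: [25, 32, 8, 35, 41, 2, 21]
Tree (level-order array): [25, 8, 32, 2, 21, None, 35, None, None, None, None, None, 41]
Postorder traversal: [2, 21, 8, 41, 35, 32, 25]


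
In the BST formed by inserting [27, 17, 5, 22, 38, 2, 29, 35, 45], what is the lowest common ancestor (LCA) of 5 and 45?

Tree insertion order: [27, 17, 5, 22, 38, 2, 29, 35, 45]
Tree (level-order array): [27, 17, 38, 5, 22, 29, 45, 2, None, None, None, None, 35]
In a BST, the LCA of p=5, q=45 is the first node v on the
root-to-leaf path with p <= v <= q (go left if both < v, right if both > v).
Walk from root:
  at 27: 5 <= 27 <= 45, this is the LCA
LCA = 27


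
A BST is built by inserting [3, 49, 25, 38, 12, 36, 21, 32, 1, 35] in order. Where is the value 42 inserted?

Starting tree (level order): [3, 1, 49, None, None, 25, None, 12, 38, None, 21, 36, None, None, None, 32, None, None, 35]
Insertion path: 3 -> 49 -> 25 -> 38
Result: insert 42 as right child of 38
Final tree (level order): [3, 1, 49, None, None, 25, None, 12, 38, None, 21, 36, 42, None, None, 32, None, None, None, None, 35]


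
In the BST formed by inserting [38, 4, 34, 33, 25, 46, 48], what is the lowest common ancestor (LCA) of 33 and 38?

Tree insertion order: [38, 4, 34, 33, 25, 46, 48]
Tree (level-order array): [38, 4, 46, None, 34, None, 48, 33, None, None, None, 25]
In a BST, the LCA of p=33, q=38 is the first node v on the
root-to-leaf path with p <= v <= q (go left if both < v, right if both > v).
Walk from root:
  at 38: 33 <= 38 <= 38, this is the LCA
LCA = 38


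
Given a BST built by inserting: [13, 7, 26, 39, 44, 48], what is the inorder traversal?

Tree insertion order: [13, 7, 26, 39, 44, 48]
Tree (level-order array): [13, 7, 26, None, None, None, 39, None, 44, None, 48]
Inorder traversal: [7, 13, 26, 39, 44, 48]


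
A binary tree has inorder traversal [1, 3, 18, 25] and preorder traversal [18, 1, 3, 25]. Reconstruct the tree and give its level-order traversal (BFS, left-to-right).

Inorder:  [1, 3, 18, 25]
Preorder: [18, 1, 3, 25]
Algorithm: preorder visits root first, so consume preorder in order;
for each root, split the current inorder slice at that value into
left-subtree inorder and right-subtree inorder, then recurse.
Recursive splits:
  root=18; inorder splits into left=[1, 3], right=[25]
  root=1; inorder splits into left=[], right=[3]
  root=3; inorder splits into left=[], right=[]
  root=25; inorder splits into left=[], right=[]
Reconstructed level-order: [18, 1, 25, 3]


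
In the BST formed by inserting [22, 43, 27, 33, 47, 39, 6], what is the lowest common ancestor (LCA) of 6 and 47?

Tree insertion order: [22, 43, 27, 33, 47, 39, 6]
Tree (level-order array): [22, 6, 43, None, None, 27, 47, None, 33, None, None, None, 39]
In a BST, the LCA of p=6, q=47 is the first node v on the
root-to-leaf path with p <= v <= q (go left if both < v, right if both > v).
Walk from root:
  at 22: 6 <= 22 <= 47, this is the LCA
LCA = 22


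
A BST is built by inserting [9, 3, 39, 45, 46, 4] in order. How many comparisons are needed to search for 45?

Search path for 45: 9 -> 39 -> 45
Found: True
Comparisons: 3


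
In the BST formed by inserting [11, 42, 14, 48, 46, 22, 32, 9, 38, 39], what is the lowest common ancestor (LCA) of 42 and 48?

Tree insertion order: [11, 42, 14, 48, 46, 22, 32, 9, 38, 39]
Tree (level-order array): [11, 9, 42, None, None, 14, 48, None, 22, 46, None, None, 32, None, None, None, 38, None, 39]
In a BST, the LCA of p=42, q=48 is the first node v on the
root-to-leaf path with p <= v <= q (go left if both < v, right if both > v).
Walk from root:
  at 11: both 42 and 48 > 11, go right
  at 42: 42 <= 42 <= 48, this is the LCA
LCA = 42


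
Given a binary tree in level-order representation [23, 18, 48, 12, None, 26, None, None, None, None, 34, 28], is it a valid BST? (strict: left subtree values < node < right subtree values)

Level-order array: [23, 18, 48, 12, None, 26, None, None, None, None, 34, 28]
Validate using subtree bounds (lo, hi): at each node, require lo < value < hi,
then recurse left with hi=value and right with lo=value.
Preorder trace (stopping at first violation):
  at node 23 with bounds (-inf, +inf): OK
  at node 18 with bounds (-inf, 23): OK
  at node 12 with bounds (-inf, 18): OK
  at node 48 with bounds (23, +inf): OK
  at node 26 with bounds (23, 48): OK
  at node 34 with bounds (26, 48): OK
  at node 28 with bounds (26, 34): OK
No violation found at any node.
Result: Valid BST


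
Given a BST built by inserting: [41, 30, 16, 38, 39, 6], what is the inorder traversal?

Tree insertion order: [41, 30, 16, 38, 39, 6]
Tree (level-order array): [41, 30, None, 16, 38, 6, None, None, 39]
Inorder traversal: [6, 16, 30, 38, 39, 41]


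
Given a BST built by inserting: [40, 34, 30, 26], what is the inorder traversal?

Tree insertion order: [40, 34, 30, 26]
Tree (level-order array): [40, 34, None, 30, None, 26]
Inorder traversal: [26, 30, 34, 40]


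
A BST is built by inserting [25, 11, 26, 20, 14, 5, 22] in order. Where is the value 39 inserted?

Starting tree (level order): [25, 11, 26, 5, 20, None, None, None, None, 14, 22]
Insertion path: 25 -> 26
Result: insert 39 as right child of 26
Final tree (level order): [25, 11, 26, 5, 20, None, 39, None, None, 14, 22]


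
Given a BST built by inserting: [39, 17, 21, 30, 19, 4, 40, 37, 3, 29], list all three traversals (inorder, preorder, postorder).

Tree insertion order: [39, 17, 21, 30, 19, 4, 40, 37, 3, 29]
Tree (level-order array): [39, 17, 40, 4, 21, None, None, 3, None, 19, 30, None, None, None, None, 29, 37]
Inorder (L, root, R): [3, 4, 17, 19, 21, 29, 30, 37, 39, 40]
Preorder (root, L, R): [39, 17, 4, 3, 21, 19, 30, 29, 37, 40]
Postorder (L, R, root): [3, 4, 19, 29, 37, 30, 21, 17, 40, 39]


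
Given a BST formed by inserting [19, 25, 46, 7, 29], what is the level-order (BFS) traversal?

Tree insertion order: [19, 25, 46, 7, 29]
Tree (level-order array): [19, 7, 25, None, None, None, 46, 29]
BFS from the root, enqueuing left then right child of each popped node:
  queue [19] -> pop 19, enqueue [7, 25], visited so far: [19]
  queue [7, 25] -> pop 7, enqueue [none], visited so far: [19, 7]
  queue [25] -> pop 25, enqueue [46], visited so far: [19, 7, 25]
  queue [46] -> pop 46, enqueue [29], visited so far: [19, 7, 25, 46]
  queue [29] -> pop 29, enqueue [none], visited so far: [19, 7, 25, 46, 29]
Result: [19, 7, 25, 46, 29]


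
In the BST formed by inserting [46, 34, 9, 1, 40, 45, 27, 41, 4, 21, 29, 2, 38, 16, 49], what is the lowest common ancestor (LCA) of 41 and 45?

Tree insertion order: [46, 34, 9, 1, 40, 45, 27, 41, 4, 21, 29, 2, 38, 16, 49]
Tree (level-order array): [46, 34, 49, 9, 40, None, None, 1, 27, 38, 45, None, 4, 21, 29, None, None, 41, None, 2, None, 16]
In a BST, the LCA of p=41, q=45 is the first node v on the
root-to-leaf path with p <= v <= q (go left if both < v, right if both > v).
Walk from root:
  at 46: both 41 and 45 < 46, go left
  at 34: both 41 and 45 > 34, go right
  at 40: both 41 and 45 > 40, go right
  at 45: 41 <= 45 <= 45, this is the LCA
LCA = 45
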